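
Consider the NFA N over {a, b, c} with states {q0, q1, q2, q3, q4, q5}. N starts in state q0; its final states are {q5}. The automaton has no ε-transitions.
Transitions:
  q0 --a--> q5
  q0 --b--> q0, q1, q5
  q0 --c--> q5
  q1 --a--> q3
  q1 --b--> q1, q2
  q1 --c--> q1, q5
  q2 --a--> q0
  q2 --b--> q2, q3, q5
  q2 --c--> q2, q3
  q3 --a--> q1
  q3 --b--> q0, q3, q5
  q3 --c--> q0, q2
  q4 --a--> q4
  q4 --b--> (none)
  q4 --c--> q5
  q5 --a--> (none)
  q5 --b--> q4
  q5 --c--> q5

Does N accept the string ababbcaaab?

Start: {q0}
read a: {q5}
read b: {q4}
read a: {q4}
read b: {}
The reachable set is empty and stays empty for the remaining 6 symbols.
Reachable ∩ accepting = {} — empty.

rejected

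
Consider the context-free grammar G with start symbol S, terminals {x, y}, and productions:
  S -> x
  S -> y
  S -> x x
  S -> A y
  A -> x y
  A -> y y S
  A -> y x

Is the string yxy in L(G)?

S ⇒ Ay ⇒ yxy

yes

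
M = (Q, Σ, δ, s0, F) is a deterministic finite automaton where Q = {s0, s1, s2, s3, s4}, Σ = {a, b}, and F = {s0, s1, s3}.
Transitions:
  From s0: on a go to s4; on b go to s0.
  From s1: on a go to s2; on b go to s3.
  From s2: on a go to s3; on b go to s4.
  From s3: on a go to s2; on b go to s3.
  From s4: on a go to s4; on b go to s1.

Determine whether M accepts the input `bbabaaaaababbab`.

s0 --b--> s0
s0 --b--> s0
s0 --a--> s4
s4 --b--> s1
s1 --a--> s2
s2 --a--> s3
s3 --a--> s2
s2 --a--> s3
s3 --a--> s2
s2 --b--> s4
s4 --a--> s4
s4 --b--> s1
s1 --b--> s3
s3 --a--> s2
s2 --b--> s4
End in state s4, which is not an accepting state.

rejected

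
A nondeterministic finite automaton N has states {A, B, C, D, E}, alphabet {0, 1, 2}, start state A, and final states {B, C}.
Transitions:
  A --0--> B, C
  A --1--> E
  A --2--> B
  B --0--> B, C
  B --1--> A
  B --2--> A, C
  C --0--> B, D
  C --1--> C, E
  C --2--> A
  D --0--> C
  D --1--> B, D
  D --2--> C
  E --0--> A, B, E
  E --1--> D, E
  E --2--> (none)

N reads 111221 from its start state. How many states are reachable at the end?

2

Start: {A}
read 1: {E}
read 1: {D, E}
read 1: {B, D, E}
read 2: {A, C}
read 2: {A, B}
read 1: {A, E}
Final reachable set {A, E} has 2 states.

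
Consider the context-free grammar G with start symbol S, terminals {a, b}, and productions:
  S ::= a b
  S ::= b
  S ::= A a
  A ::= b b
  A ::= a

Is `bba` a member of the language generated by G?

yes

S ⇒ Aa ⇒ bba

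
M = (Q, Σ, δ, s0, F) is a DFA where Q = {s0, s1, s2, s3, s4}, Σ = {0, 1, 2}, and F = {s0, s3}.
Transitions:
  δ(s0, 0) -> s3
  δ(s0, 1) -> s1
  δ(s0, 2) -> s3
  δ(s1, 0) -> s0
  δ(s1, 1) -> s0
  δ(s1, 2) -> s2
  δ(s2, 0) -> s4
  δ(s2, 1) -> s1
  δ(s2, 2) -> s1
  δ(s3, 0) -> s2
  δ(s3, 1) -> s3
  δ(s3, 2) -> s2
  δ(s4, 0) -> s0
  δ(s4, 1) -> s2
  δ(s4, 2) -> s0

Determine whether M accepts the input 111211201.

s0 --1--> s1
s1 --1--> s0
s0 --1--> s1
s1 --2--> s2
s2 --1--> s1
s1 --1--> s0
s0 --2--> s3
s3 --0--> s2
s2 --1--> s1
End in state s1, which is not an accepting state.

rejected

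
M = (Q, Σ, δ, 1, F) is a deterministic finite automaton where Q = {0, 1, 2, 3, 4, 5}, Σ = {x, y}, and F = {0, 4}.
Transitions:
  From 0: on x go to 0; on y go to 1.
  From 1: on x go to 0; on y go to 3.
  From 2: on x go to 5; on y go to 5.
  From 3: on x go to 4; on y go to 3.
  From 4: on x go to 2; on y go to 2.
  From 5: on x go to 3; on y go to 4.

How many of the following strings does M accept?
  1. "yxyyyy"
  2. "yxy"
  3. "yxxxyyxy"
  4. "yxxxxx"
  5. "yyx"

3

"yxyyyy": rejected
"yxy": rejected
"yxxxyyxy": accepted
"yxxxxx": accepted
"yyx": accepted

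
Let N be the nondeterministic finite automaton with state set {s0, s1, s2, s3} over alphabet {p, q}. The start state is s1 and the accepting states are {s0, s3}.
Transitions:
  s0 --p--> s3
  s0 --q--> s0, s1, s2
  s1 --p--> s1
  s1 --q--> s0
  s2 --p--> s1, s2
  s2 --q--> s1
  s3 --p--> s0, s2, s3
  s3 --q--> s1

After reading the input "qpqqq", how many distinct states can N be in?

Start: {s1}
read q: {s0}
read p: {s3}
read q: {s1}
read q: {s0}
read q: {s0, s1, s2}
Final reachable set {s0, s1, s2} has 3 states.

3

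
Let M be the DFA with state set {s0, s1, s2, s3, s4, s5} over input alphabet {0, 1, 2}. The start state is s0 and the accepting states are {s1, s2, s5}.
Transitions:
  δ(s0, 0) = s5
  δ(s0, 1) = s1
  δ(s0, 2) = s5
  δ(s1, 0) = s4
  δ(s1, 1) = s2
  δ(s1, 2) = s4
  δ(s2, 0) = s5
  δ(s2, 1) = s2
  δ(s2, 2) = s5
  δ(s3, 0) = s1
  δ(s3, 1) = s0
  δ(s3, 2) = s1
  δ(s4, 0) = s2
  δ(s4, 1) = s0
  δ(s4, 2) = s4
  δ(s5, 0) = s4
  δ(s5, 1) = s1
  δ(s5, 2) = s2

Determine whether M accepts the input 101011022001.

accepted

s0 --1--> s1
s1 --0--> s4
s4 --1--> s0
s0 --0--> s5
s5 --1--> s1
s1 --1--> s2
s2 --0--> s5
s5 --2--> s2
s2 --2--> s5
s5 --0--> s4
s4 --0--> s2
s2 --1--> s2
End in state s2, which is an accepting state.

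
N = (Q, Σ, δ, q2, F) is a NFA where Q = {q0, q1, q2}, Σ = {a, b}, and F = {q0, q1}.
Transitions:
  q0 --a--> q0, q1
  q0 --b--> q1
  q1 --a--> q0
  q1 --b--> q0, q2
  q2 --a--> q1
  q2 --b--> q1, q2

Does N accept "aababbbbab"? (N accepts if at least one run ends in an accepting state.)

accepted

Start: {q2}
read a: {q1}
read a: {q0}
read b: {q1}
read a: {q0}
read b: {q1}
read b: {q0, q2}
read b: {q1, q2}
read b: {q0, q1, q2}
read a: {q0, q1}
read b: {q0, q1, q2}
Reachable ∩ accepting = {q0, q1} — nonempty.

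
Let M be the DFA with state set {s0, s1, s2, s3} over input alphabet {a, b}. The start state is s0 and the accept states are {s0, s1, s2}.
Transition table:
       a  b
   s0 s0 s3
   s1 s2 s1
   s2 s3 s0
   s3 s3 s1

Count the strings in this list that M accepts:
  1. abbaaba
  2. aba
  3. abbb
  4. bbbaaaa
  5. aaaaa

3

abbaaba: accepted
aba: rejected
abbb: accepted
bbbaaaa: rejected
aaaaa: accepted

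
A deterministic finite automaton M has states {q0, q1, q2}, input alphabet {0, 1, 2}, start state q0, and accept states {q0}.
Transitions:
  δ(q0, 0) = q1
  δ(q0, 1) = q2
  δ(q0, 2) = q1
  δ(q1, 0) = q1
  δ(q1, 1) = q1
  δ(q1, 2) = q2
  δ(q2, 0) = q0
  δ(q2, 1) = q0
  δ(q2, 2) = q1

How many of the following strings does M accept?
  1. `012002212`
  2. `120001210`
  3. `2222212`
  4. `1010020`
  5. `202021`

1

`012002212`: rejected
`120001210`: rejected
`2222212`: rejected
`1010020`: accepted
`202021`: rejected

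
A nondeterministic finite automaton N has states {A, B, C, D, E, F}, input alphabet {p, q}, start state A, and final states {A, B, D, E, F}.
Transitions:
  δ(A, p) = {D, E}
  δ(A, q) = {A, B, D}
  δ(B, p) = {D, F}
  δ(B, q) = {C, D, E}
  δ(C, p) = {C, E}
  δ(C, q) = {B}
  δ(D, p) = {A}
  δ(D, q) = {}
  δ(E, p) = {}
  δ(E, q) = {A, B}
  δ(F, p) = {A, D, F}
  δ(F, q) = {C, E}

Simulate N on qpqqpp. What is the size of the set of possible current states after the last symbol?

5

Start: {A}
read q: {A, B, D}
read p: {A, D, E, F}
read q: {A, B, C, D, E}
read q: {A, B, C, D, E}
read p: {A, C, D, E, F}
read p: {A, C, D, E, F}
Final reachable set {A, C, D, E, F} has 5 states.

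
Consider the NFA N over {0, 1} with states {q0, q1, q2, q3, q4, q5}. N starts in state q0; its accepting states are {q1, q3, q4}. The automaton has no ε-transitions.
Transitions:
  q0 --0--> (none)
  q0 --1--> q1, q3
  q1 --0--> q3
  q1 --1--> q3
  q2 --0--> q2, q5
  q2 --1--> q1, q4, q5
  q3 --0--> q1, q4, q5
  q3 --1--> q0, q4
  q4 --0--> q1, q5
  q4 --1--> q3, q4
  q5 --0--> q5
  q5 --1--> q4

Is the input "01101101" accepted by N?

Start: {q0}
read 0: {}
The reachable set is empty and stays empty for the remaining 7 symbols.
Reachable ∩ accepting = {} — empty.

rejected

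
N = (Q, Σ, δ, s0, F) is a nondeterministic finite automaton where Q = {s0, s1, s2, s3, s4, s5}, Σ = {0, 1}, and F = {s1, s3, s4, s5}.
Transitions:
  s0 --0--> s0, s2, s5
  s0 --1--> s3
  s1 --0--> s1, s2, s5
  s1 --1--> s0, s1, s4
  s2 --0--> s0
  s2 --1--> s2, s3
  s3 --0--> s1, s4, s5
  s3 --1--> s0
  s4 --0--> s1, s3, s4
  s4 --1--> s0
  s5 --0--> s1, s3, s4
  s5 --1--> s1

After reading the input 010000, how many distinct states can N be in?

6

Start: {s0}
read 0: {s0, s2, s5}
read 1: {s1, s2, s3}
read 0: {s0, s1, s2, s4, s5}
read 0: {s0, s1, s2, s3, s4, s5}
read 0: {s0, s1, s2, s3, s4, s5}
read 0: {s0, s1, s2, s3, s4, s5}
Final reachable set {s0, s1, s2, s3, s4, s5} has 6 states.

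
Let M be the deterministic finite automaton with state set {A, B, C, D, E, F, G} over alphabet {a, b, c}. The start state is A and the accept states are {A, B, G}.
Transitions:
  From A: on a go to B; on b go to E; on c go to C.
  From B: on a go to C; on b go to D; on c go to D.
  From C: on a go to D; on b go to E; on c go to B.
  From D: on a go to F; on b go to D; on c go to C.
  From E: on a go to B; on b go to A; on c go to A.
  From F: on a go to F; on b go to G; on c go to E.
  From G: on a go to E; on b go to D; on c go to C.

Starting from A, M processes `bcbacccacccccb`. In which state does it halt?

A --b--> E
E --c--> A
A --b--> E
E --a--> B
B --c--> D
D --c--> C
C --c--> B
B --a--> C
C --c--> B
B --c--> D
D --c--> C
C --c--> B
B --c--> D
D --b--> D

D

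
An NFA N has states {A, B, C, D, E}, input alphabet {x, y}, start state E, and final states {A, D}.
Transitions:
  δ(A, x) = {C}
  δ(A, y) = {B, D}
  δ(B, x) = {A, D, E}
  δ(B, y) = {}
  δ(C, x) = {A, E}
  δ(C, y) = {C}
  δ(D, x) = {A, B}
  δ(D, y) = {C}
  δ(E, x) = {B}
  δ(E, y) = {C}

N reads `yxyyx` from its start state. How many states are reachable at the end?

2

Start: {E}
read y: {C}
read x: {A, E}
read y: {B, C, D}
read y: {C}
read x: {A, E}
Final reachable set {A, E} has 2 states.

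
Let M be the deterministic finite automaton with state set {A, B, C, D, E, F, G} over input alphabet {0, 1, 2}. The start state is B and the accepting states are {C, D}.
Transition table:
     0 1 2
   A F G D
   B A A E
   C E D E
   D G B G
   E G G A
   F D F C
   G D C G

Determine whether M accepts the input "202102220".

accepted

B --2--> E
E --0--> G
G --2--> G
G --1--> C
C --0--> E
E --2--> A
A --2--> D
D --2--> G
G --0--> D
End in state D, which is an accepting state.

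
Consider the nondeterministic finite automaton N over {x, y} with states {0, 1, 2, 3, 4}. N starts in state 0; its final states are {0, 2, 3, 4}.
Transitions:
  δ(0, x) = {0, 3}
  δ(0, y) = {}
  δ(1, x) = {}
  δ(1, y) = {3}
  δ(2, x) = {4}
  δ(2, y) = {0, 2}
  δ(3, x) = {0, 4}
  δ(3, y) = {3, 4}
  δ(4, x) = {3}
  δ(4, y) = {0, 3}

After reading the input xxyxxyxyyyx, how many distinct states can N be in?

3

Start: {0}
read x: {0, 3}
read x: {0, 3, 4}
read y: {0, 3, 4}
read x: {0, 3, 4}
read x: {0, 3, 4}
read y: {0, 3, 4}
read x: {0, 3, 4}
read y: {0, 3, 4}
read y: {0, 3, 4}
read y: {0, 3, 4}
read x: {0, 3, 4}
Final reachable set {0, 3, 4} has 3 states.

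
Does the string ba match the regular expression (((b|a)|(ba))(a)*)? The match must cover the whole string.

Split as b·a: ((b|a)|(ba)) matches b and (a)* matches a.

yes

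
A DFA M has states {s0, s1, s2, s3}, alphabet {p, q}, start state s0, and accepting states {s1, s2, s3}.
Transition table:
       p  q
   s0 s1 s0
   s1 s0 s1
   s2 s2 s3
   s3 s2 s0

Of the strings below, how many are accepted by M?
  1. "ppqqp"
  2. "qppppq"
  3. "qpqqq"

"ppqqp": accepted
"qppppq": rejected
"qpqqq": accepted

2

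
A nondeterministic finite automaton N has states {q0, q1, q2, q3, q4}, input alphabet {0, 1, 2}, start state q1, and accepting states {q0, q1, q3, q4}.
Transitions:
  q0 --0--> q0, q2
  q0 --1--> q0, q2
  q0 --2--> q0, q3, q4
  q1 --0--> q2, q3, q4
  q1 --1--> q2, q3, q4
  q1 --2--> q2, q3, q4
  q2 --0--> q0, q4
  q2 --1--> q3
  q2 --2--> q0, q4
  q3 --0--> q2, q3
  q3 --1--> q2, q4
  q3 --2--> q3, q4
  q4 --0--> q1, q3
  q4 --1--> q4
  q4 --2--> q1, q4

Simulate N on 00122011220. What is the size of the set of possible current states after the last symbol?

Start: {q1}
read 0: {q2, q3, q4}
read 0: {q0, q1, q2, q3, q4}
read 1: {q0, q2, q3, q4}
read 2: {q0, q1, q3, q4}
read 2: {q0, q1, q2, q3, q4}
read 0: {q0, q1, q2, q3, q4}
read 1: {q0, q2, q3, q4}
read 1: {q0, q2, q3, q4}
read 2: {q0, q1, q3, q4}
read 2: {q0, q1, q2, q3, q4}
read 0: {q0, q1, q2, q3, q4}
Final reachable set {q0, q1, q2, q3, q4} has 5 states.

5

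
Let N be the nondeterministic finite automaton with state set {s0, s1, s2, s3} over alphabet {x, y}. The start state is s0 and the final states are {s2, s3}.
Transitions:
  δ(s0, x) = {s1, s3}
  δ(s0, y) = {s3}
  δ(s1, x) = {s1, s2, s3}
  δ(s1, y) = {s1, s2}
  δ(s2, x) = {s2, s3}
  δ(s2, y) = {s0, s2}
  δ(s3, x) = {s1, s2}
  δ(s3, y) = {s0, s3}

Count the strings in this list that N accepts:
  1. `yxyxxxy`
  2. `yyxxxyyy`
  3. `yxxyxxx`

`yxyxxxy`: accepted
`yyxxxyyy`: accepted
`yxxyxxx`: accepted

3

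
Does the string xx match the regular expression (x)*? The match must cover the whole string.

Split into 2 pieces x · x; each matches x.

yes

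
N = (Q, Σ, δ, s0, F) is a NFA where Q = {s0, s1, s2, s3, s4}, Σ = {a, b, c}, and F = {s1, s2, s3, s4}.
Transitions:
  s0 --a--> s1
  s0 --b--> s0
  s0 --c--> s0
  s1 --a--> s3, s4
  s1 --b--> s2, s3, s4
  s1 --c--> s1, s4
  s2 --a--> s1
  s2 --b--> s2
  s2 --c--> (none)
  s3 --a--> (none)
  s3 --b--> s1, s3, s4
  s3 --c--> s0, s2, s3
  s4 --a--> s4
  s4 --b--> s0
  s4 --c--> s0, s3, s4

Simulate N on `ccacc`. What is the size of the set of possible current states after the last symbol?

Start: {s0}
read c: {s0}
read c: {s0}
read a: {s1}
read c: {s1, s4}
read c: {s0, s1, s3, s4}
Final reachable set {s0, s1, s3, s4} has 4 states.

4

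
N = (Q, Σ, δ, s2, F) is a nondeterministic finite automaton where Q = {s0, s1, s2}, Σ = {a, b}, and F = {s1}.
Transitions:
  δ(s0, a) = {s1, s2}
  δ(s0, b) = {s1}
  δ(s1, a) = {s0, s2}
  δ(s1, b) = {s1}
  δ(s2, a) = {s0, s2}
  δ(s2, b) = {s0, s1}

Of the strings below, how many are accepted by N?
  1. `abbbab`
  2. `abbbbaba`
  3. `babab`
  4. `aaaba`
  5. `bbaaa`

5

`abbbab`: accepted
`abbbbaba`: accepted
`babab`: accepted
`aaaba`: accepted
`bbaaa`: accepted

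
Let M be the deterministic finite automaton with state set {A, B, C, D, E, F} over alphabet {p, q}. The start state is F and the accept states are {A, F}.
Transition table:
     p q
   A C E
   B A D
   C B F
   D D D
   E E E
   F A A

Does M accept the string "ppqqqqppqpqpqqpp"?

F --p--> A
A --p--> C
C --q--> F
F --q--> A
A --q--> E
E --q--> E
E --p--> E
E --p--> E
E --q--> E
E --p--> E
E --q--> E
E --p--> E
E --q--> E
E --q--> E
E --p--> E
E --p--> E
End in state E, which is not an accepting state.

rejected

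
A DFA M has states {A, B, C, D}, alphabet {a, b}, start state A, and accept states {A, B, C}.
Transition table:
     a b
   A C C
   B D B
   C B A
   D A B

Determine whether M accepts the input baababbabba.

rejected

A --b--> C
C --a--> B
B --a--> D
D --b--> B
B --a--> D
D --b--> B
B --b--> B
B --a--> D
D --b--> B
B --b--> B
B --a--> D
End in state D, which is not an accepting state.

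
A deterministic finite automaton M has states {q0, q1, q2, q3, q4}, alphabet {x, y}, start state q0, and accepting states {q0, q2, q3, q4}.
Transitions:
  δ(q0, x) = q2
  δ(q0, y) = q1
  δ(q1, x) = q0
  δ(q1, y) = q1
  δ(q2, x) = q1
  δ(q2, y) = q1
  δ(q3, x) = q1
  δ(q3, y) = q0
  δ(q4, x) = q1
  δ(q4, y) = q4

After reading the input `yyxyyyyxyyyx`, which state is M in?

q0 --y--> q1
q1 --y--> q1
q1 --x--> q0
q0 --y--> q1
q1 --y--> q1
q1 --y--> q1
q1 --y--> q1
q1 --x--> q0
q0 --y--> q1
q1 --y--> q1
q1 --y--> q1
q1 --x--> q0

q0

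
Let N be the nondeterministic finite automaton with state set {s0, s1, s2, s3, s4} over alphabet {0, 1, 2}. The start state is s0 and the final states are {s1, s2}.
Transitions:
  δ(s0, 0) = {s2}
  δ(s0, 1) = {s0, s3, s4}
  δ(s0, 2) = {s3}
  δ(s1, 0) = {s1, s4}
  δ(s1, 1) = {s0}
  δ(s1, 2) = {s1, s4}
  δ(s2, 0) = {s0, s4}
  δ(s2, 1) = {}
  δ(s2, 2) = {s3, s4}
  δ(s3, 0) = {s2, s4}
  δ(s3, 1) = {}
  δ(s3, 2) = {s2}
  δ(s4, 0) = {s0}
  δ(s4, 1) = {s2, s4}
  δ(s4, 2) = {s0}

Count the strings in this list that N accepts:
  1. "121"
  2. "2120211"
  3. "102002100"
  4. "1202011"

2

"121": rejected
"2120211": rejected
"102002100": accepted
"1202011": accepted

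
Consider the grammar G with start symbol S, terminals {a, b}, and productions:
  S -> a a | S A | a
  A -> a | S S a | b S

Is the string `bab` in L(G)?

no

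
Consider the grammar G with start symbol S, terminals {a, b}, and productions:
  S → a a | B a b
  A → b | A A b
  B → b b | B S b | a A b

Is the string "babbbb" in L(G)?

no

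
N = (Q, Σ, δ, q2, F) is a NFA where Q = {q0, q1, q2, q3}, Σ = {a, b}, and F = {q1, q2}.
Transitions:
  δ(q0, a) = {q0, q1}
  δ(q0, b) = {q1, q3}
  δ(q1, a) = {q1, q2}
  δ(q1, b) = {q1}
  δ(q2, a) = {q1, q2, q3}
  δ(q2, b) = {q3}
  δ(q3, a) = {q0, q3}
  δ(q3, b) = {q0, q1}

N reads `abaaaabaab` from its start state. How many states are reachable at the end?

3

Start: {q2}
read a: {q1, q2, q3}
read b: {q0, q1, q3}
read a: {q0, q1, q2, q3}
read a: {q0, q1, q2, q3}
read a: {q0, q1, q2, q3}
read a: {q0, q1, q2, q3}
read b: {q0, q1, q3}
read a: {q0, q1, q2, q3}
read a: {q0, q1, q2, q3}
read b: {q0, q1, q3}
Final reachable set {q0, q1, q3} has 3 states.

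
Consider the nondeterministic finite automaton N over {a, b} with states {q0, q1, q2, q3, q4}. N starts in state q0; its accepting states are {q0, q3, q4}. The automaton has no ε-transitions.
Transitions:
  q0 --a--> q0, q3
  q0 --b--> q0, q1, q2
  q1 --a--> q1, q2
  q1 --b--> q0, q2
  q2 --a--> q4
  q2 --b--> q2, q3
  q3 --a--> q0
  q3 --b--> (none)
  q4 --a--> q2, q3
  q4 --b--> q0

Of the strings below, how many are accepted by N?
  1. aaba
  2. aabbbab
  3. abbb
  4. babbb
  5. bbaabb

aaba: accepted
aabbbab: accepted
abbb: accepted
babbb: accepted
bbaabb: accepted

5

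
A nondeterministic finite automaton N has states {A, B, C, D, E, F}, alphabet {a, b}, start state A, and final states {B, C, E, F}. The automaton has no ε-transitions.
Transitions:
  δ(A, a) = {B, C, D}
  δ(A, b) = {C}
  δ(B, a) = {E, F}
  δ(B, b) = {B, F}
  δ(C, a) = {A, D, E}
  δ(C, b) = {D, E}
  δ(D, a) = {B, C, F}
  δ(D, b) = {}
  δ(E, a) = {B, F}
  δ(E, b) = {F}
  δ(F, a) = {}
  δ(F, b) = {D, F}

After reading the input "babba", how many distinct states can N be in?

Start: {A}
read b: {C}
read a: {A, D, E}
read b: {C, F}
read b: {D, E, F}
read a: {B, C, F}
Final reachable set {B, C, F} has 3 states.

3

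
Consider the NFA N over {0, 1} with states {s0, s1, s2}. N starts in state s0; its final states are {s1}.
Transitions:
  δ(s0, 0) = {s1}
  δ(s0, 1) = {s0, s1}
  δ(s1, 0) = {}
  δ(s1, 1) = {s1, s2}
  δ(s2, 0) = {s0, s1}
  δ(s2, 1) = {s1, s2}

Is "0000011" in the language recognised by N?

rejected

Start: {s0}
read 0: {s1}
read 0: {}
The reachable set is empty and stays empty for the remaining 5 symbols.
Reachable ∩ accepting = {} — empty.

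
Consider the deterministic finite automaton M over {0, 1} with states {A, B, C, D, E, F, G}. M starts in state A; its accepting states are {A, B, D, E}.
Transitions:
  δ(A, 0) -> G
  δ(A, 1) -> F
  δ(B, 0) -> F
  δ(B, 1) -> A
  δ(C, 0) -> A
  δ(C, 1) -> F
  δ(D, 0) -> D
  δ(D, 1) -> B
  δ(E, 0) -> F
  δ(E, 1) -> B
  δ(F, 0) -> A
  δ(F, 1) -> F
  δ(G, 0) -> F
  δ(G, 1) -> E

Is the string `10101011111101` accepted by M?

rejected

A --1--> F
F --0--> A
A --1--> F
F --0--> A
A --1--> F
F --0--> A
A --1--> F
F --1--> F
F --1--> F
F --1--> F
F --1--> F
F --1--> F
F --0--> A
A --1--> F
End in state F, which is not an accepting state.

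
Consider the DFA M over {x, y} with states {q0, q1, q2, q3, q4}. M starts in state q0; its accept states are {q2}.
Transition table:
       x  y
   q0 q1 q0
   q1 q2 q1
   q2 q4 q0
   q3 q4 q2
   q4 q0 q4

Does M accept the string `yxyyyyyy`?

q0 --y--> q0
q0 --x--> q1
q1 --y--> q1
q1 --y--> q1
q1 --y--> q1
q1 --y--> q1
q1 --y--> q1
q1 --y--> q1
End in state q1, which is not an accepting state.

rejected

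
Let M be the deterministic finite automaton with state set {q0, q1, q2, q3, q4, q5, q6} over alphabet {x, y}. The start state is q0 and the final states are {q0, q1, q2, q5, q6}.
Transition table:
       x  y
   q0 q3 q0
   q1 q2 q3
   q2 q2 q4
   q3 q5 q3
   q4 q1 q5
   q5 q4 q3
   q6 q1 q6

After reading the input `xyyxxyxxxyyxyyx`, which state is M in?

q0 --x--> q3
q3 --y--> q3
q3 --y--> q3
q3 --x--> q5
q5 --x--> q4
q4 --y--> q5
q5 --x--> q4
q4 --x--> q1
q1 --x--> q2
q2 --y--> q4
q4 --y--> q5
q5 --x--> q4
q4 --y--> q5
q5 --y--> q3
q3 --x--> q5

q5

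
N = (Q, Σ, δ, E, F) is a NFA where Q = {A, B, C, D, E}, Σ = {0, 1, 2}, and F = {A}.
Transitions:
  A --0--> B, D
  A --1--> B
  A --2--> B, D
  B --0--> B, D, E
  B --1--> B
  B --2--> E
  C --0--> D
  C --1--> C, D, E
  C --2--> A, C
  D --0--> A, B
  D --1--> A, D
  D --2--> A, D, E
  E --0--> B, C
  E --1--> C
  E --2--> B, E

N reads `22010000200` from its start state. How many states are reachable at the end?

5

Start: {E}
read 2: {B, E}
read 2: {B, E}
read 0: {B, C, D, E}
read 1: {A, B, C, D, E}
read 0: {A, B, C, D, E}
read 0: {A, B, C, D, E}
read 0: {A, B, C, D, E}
read 0: {A, B, C, D, E}
read 2: {A, B, C, D, E}
read 0: {A, B, C, D, E}
read 0: {A, B, C, D, E}
Final reachable set {A, B, C, D, E} has 5 states.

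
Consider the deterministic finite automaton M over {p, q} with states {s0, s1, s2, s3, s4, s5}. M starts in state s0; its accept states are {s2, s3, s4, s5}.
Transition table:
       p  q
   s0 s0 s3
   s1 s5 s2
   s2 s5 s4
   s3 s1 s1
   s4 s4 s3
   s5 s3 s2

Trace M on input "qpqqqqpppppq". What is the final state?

s1

s0 --q--> s3
s3 --p--> s1
s1 --q--> s2
s2 --q--> s4
s4 --q--> s3
s3 --q--> s1
s1 --p--> s5
s5 --p--> s3
s3 --p--> s1
s1 --p--> s5
s5 --p--> s3
s3 --q--> s1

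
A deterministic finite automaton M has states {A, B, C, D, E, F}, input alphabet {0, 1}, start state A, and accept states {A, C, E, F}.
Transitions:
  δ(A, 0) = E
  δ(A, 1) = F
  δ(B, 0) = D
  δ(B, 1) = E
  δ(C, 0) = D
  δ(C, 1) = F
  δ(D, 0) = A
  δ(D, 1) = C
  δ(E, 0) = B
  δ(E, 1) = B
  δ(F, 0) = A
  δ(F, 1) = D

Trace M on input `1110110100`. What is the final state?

E

A --1--> F
F --1--> D
D --1--> C
C --0--> D
D --1--> C
C --1--> F
F --0--> A
A --1--> F
F --0--> A
A --0--> E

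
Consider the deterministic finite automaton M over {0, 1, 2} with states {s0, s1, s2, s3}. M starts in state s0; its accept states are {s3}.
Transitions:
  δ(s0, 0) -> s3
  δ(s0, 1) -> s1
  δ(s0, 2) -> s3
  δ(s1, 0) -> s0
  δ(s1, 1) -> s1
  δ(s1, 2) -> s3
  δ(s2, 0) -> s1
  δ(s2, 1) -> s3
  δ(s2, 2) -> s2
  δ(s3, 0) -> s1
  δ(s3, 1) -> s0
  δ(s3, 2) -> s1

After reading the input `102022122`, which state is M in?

s0 --1--> s1
s1 --0--> s0
s0 --2--> s3
s3 --0--> s1
s1 --2--> s3
s3 --2--> s1
s1 --1--> s1
s1 --2--> s3
s3 --2--> s1

s1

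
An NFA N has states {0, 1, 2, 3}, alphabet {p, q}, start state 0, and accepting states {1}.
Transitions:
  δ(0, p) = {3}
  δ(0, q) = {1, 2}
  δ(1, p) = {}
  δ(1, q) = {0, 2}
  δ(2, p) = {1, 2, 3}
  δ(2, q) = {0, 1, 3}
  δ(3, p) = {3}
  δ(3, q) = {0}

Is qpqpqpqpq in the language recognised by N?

accepted

Start: {0}
read q: {1, 2}
read p: {1, 2, 3}
read q: {0, 1, 2, 3}
read p: {1, 2, 3}
read q: {0, 1, 2, 3}
read p: {1, 2, 3}
read q: {0, 1, 2, 3}
read p: {1, 2, 3}
read q: {0, 1, 2, 3}
Reachable ∩ accepting = {1} — nonempty.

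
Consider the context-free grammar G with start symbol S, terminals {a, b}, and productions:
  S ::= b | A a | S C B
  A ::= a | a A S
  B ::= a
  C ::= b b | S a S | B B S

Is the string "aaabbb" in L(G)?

no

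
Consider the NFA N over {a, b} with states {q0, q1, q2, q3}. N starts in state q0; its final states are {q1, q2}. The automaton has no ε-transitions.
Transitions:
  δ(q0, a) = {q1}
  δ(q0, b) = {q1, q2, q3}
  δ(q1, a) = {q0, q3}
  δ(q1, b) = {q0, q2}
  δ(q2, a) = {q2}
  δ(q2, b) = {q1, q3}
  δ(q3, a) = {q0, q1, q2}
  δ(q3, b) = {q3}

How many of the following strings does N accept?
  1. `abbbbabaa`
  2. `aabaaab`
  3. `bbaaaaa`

`abbbbabaa`: accepted
`aabaaab`: accepted
`bbaaaaa`: accepted

3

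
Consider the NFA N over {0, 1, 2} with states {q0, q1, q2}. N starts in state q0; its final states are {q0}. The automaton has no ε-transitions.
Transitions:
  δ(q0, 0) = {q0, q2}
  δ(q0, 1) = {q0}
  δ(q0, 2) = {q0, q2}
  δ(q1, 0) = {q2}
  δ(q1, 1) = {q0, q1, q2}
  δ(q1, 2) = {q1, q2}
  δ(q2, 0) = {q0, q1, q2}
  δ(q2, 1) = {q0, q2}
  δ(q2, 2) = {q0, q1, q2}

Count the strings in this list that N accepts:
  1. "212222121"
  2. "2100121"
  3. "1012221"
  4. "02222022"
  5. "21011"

5

"212222121": accepted
"2100121": accepted
"1012221": accepted
"02222022": accepted
"21011": accepted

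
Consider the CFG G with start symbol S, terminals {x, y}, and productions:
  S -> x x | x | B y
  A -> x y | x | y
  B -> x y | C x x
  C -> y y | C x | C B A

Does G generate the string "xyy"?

S ⇒ By ⇒ xyy

yes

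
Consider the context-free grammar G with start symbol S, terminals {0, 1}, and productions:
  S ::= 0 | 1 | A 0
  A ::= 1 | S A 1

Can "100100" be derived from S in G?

no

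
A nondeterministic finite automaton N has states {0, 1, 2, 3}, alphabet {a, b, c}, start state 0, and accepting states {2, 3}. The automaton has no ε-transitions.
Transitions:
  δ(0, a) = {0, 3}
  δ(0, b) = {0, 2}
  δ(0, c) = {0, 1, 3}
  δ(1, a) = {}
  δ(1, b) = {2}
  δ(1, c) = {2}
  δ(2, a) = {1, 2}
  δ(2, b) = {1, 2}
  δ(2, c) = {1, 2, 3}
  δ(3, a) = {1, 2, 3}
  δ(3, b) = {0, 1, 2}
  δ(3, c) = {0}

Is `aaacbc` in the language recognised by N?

Start: {0}
read a: {0, 3}
read a: {0, 1, 2, 3}
read a: {0, 1, 2, 3}
read c: {0, 1, 2, 3}
read b: {0, 1, 2}
read c: {0, 1, 2, 3}
Reachable ∩ accepting = {2, 3} — nonempty.

accepted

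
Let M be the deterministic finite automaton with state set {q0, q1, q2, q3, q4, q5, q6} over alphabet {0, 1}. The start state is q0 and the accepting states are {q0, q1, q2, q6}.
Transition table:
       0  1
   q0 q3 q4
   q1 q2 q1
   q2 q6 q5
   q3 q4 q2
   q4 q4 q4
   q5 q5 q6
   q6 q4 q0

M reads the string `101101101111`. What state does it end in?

q0 --1--> q4
q4 --0--> q4
q4 --1--> q4
q4 --1--> q4
q4 --0--> q4
q4 --1--> q4
q4 --1--> q4
q4 --0--> q4
q4 --1--> q4
q4 --1--> q4
q4 --1--> q4
q4 --1--> q4

q4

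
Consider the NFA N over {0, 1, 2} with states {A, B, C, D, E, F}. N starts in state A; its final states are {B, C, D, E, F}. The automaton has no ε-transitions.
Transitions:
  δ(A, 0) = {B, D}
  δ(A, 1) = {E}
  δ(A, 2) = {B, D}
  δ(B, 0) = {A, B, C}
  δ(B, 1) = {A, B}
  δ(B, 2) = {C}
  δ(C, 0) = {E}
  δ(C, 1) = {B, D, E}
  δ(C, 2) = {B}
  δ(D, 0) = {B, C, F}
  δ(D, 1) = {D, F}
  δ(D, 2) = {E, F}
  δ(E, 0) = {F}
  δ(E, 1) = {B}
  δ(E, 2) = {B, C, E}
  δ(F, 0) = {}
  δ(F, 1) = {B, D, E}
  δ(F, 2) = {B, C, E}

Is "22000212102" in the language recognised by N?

rejected

Start: {A}
read 2: {B, D}
read 2: {C, E, F}
read 0: {E, F}
read 0: {F}
read 0: {}
The reachable set is empty and stays empty for the remaining 6 symbols.
Reachable ∩ accepting = {} — empty.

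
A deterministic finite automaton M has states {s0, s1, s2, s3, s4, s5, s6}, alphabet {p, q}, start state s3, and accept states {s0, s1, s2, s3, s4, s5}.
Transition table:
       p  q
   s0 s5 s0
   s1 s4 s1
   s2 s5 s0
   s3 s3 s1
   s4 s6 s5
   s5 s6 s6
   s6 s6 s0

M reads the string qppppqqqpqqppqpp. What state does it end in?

s3 --q--> s1
s1 --p--> s4
s4 --p--> s6
s6 --p--> s6
s6 --p--> s6
s6 --q--> s0
s0 --q--> s0
s0 --q--> s0
s0 --p--> s5
s5 --q--> s6
s6 --q--> s0
s0 --p--> s5
s5 --p--> s6
s6 --q--> s0
s0 --p--> s5
s5 --p--> s6

s6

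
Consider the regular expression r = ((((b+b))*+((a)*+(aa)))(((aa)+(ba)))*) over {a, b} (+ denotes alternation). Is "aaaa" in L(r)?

Split as ε·aaaa: (((b+b))*+((a)*+(aa))) matches ε and (((aa)+(ba)))* matches aaaa.

yes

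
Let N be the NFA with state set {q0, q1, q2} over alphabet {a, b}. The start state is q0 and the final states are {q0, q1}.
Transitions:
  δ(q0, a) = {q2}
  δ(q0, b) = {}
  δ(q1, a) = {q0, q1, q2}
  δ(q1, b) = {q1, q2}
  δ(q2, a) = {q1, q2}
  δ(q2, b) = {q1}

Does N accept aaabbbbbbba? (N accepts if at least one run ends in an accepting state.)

accepted

Start: {q0}
read a: {q2}
read a: {q1, q2}
read a: {q0, q1, q2}
read b: {q1, q2}
read b: {q1, q2}
read b: {q1, q2}
read b: {q1, q2}
read b: {q1, q2}
read b: {q1, q2}
read b: {q1, q2}
read a: {q0, q1, q2}
Reachable ∩ accepting = {q0, q1} — nonempty.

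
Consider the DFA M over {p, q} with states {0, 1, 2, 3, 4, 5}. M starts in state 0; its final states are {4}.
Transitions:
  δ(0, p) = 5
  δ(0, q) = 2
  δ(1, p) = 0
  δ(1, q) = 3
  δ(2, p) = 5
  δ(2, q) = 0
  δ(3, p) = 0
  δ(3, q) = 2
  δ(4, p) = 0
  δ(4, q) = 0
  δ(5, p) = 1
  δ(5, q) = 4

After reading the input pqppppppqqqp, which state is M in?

5

0 --p--> 5
5 --q--> 4
4 --p--> 0
0 --p--> 5
5 --p--> 1
1 --p--> 0
0 --p--> 5
5 --p--> 1
1 --q--> 3
3 --q--> 2
2 --q--> 0
0 --p--> 5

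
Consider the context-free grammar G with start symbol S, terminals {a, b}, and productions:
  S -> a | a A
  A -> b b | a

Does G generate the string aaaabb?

no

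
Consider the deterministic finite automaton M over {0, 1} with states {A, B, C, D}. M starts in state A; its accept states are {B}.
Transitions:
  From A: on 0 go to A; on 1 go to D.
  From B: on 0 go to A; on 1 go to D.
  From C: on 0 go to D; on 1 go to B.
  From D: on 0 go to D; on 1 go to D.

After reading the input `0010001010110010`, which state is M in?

A --0--> A
A --0--> A
A --1--> D
D --0--> D
D --0--> D
D --0--> D
D --1--> D
D --0--> D
D --1--> D
D --0--> D
D --1--> D
D --1--> D
D --0--> D
D --0--> D
D --1--> D
D --0--> D

D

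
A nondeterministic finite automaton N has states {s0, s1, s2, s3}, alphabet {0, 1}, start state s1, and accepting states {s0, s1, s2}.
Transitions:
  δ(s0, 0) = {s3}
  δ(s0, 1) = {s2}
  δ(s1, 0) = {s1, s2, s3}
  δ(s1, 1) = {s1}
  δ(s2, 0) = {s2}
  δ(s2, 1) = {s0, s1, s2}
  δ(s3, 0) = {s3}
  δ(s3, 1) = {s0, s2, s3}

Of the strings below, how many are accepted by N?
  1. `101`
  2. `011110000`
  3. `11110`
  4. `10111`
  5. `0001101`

`101`: accepted
`011110000`: accepted
`11110`: accepted
`10111`: accepted
`0001101`: accepted

5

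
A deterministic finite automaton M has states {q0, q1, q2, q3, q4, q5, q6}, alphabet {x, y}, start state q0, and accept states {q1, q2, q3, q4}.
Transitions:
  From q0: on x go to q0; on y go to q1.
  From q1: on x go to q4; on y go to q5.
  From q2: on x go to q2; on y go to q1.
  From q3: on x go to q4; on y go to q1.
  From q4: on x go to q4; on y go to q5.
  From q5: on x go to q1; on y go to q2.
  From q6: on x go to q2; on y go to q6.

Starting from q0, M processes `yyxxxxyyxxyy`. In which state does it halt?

q0 --y--> q1
q1 --y--> q5
q5 --x--> q1
q1 --x--> q4
q4 --x--> q4
q4 --x--> q4
q4 --y--> q5
q5 --y--> q2
q2 --x--> q2
q2 --x--> q2
q2 --y--> q1
q1 --y--> q5

q5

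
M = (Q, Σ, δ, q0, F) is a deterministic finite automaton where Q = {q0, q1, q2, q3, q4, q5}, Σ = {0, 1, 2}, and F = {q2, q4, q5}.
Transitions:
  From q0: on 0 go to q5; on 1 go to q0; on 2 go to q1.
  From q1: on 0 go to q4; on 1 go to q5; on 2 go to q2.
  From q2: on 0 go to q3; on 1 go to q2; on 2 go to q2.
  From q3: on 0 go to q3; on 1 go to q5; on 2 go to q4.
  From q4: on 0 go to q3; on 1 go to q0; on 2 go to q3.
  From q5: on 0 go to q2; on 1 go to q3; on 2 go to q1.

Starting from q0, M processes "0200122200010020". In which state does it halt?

q3

q0 --0--> q5
q5 --2--> q1
q1 --0--> q4
q4 --0--> q3
q3 --1--> q5
q5 --2--> q1
q1 --2--> q2
q2 --2--> q2
q2 --0--> q3
q3 --0--> q3
q3 --0--> q3
q3 --1--> q5
q5 --0--> q2
q2 --0--> q3
q3 --2--> q4
q4 --0--> q3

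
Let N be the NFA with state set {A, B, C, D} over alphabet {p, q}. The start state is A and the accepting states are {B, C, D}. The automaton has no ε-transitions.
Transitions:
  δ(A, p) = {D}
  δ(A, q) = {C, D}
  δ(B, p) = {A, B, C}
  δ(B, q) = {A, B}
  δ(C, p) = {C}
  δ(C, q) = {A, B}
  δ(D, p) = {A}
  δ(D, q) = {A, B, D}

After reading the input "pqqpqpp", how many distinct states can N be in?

Start: {A}
read p: {D}
read q: {A, B, D}
read q: {A, B, C, D}
read p: {A, B, C, D}
read q: {A, B, C, D}
read p: {A, B, C, D}
read p: {A, B, C, D}
Final reachable set {A, B, C, D} has 4 states.

4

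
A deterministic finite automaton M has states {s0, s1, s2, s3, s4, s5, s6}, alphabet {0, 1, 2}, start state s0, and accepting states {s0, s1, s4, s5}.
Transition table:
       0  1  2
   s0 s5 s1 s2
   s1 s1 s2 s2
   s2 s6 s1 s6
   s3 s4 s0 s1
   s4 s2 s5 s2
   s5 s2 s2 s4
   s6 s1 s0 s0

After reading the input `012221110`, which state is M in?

s1

s0 --0--> s5
s5 --1--> s2
s2 --2--> s6
s6 --2--> s0
s0 --2--> s2
s2 --1--> s1
s1 --1--> s2
s2 --1--> s1
s1 --0--> s1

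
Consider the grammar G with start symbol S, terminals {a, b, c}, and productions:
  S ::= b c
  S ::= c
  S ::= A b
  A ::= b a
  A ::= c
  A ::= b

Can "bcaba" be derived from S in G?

no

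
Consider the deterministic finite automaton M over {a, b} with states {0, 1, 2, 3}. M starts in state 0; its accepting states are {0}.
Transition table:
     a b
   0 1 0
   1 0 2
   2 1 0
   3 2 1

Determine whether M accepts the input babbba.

0 --b--> 0
0 --a--> 1
1 --b--> 2
2 --b--> 0
0 --b--> 0
0 --a--> 1
End in state 1, which is not an accepting state.

rejected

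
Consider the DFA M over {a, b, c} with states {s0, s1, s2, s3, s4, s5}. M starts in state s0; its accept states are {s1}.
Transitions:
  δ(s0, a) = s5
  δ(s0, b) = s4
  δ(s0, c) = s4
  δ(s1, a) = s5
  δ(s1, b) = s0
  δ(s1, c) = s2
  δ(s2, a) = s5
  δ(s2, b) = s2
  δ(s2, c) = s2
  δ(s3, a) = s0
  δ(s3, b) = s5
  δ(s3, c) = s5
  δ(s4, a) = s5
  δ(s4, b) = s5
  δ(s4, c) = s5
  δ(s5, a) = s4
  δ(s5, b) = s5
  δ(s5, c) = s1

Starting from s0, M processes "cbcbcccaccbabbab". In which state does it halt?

s0 --c--> s4
s4 --b--> s5
s5 --c--> s1
s1 --b--> s0
s0 --c--> s4
s4 --c--> s5
s5 --c--> s1
s1 --a--> s5
s5 --c--> s1
s1 --c--> s2
s2 --b--> s2
s2 --a--> s5
s5 --b--> s5
s5 --b--> s5
s5 --a--> s4
s4 --b--> s5

s5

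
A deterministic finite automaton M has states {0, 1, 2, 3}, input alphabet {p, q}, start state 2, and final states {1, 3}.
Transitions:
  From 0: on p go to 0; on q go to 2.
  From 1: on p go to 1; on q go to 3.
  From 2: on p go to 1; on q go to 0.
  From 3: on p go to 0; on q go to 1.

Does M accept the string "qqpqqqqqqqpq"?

2 --q--> 0
0 --q--> 2
2 --p--> 1
1 --q--> 3
3 --q--> 1
1 --q--> 3
3 --q--> 1
1 --q--> 3
3 --q--> 1
1 --q--> 3
3 --p--> 0
0 --q--> 2
End in state 2, which is not an accepting state.

rejected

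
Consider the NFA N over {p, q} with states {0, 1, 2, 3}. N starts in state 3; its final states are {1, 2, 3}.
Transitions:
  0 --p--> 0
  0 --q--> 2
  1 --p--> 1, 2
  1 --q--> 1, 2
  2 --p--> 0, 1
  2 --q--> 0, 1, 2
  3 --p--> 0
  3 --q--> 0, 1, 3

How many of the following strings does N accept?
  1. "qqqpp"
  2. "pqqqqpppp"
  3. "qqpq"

"qqqpp": accepted
"pqqqqpppp": accepted
"qqpq": accepted

3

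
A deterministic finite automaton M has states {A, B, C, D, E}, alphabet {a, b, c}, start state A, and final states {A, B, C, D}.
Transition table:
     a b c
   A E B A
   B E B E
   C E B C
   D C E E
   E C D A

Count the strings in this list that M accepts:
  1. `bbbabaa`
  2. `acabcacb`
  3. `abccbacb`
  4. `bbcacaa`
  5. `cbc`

3

`bbbabaa`: rejected
`acabcacb`: accepted
`abccbacb`: accepted
`bbcacaa`: accepted
`cbc`: rejected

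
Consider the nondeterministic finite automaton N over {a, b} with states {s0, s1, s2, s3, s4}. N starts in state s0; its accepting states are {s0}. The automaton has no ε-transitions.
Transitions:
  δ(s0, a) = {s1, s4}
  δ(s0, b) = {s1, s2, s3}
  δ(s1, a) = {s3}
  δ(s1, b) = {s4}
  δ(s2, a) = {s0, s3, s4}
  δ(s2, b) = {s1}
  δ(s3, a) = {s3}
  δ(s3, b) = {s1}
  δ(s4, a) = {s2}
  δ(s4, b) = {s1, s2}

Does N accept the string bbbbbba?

Start: {s0}
read b: {s1, s2, s3}
read b: {s1, s4}
read b: {s1, s2, s4}
read b: {s1, s2, s4}
read b: {s1, s2, s4}
read b: {s1, s2, s4}
read a: {s0, s2, s3, s4}
Reachable ∩ accepting = {s0} — nonempty.

accepted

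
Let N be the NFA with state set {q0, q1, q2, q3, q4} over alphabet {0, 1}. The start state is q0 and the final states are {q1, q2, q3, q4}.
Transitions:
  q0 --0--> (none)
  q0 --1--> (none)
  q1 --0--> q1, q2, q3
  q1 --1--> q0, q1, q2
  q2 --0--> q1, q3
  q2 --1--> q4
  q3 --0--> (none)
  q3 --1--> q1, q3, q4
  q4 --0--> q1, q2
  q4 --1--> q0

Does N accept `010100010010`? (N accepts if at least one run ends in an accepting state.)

rejected

Start: {q0}
read 0: {}
The reachable set is empty and stays empty for the remaining 11 symbols.
Reachable ∩ accepting = {} — empty.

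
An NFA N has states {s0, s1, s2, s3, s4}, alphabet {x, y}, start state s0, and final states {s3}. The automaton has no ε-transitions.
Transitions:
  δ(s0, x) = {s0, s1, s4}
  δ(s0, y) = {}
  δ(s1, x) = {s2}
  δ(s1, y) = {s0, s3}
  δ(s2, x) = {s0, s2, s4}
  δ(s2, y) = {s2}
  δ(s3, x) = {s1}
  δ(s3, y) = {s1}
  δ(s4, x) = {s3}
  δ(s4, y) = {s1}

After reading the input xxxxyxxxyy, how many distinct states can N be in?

4

Start: {s0}
read x: {s0, s1, s4}
read x: {s0, s1, s2, s3, s4}
read x: {s0, s1, s2, s3, s4}
read x: {s0, s1, s2, s3, s4}
read y: {s0, s1, s2, s3}
read x: {s0, s1, s2, s4}
read x: {s0, s1, s2, s3, s4}
read x: {s0, s1, s2, s3, s4}
read y: {s0, s1, s2, s3}
read y: {s0, s1, s2, s3}
Final reachable set {s0, s1, s2, s3} has 4 states.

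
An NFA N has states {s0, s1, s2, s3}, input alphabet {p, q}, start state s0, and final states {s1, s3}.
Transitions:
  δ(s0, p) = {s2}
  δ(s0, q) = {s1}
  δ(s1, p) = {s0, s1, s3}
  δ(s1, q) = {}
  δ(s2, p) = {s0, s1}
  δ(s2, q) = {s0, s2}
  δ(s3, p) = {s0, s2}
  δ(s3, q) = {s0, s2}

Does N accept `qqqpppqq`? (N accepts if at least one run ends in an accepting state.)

rejected

Start: {s0}
read q: {s1}
read q: {}
The reachable set is empty and stays empty for the remaining 6 symbols.
Reachable ∩ accepting = {} — empty.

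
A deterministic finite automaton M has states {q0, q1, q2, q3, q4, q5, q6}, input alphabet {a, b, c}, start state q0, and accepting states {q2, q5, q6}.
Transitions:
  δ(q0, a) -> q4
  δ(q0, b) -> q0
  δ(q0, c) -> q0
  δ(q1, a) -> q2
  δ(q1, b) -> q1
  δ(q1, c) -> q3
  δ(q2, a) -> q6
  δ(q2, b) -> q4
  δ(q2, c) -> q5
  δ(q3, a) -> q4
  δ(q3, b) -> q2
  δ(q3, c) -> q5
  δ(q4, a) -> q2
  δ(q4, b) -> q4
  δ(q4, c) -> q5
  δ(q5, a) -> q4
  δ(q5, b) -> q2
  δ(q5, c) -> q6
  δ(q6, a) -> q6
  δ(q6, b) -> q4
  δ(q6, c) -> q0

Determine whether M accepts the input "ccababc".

accepted

q0 --c--> q0
q0 --c--> q0
q0 --a--> q4
q4 --b--> q4
q4 --a--> q2
q2 --b--> q4
q4 --c--> q5
End in state q5, which is an accepting state.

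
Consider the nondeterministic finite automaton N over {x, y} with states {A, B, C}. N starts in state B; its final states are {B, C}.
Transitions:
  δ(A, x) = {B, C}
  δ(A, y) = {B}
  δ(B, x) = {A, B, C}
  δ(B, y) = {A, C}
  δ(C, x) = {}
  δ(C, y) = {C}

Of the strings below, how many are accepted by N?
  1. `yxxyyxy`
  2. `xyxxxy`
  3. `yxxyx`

`yxxyyxy`: accepted
`xyxxxy`: accepted
`yxxyx`: accepted

3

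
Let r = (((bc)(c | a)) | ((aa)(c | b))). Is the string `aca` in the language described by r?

no

Neither ((bc)(c|a)) nor ((aa)(c|b)) matches aca.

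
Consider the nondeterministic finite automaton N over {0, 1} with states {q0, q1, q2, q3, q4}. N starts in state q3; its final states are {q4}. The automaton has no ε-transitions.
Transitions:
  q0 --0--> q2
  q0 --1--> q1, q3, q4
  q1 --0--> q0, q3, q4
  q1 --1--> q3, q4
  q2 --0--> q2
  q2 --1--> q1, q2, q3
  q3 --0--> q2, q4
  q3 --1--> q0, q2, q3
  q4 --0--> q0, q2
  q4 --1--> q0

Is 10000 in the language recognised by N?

Start: {q3}
read 1: {q0, q2, q3}
read 0: {q2, q4}
read 0: {q0, q2}
read 0: {q2}
read 0: {q2}
Reachable ∩ accepting = {} — empty.

rejected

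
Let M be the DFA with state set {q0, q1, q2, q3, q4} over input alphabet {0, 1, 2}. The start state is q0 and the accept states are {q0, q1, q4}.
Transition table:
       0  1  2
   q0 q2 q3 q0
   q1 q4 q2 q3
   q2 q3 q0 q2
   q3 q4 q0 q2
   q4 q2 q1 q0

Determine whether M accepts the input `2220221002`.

q0 --2--> q0
q0 --2--> q0
q0 --2--> q0
q0 --0--> q2
q2 --2--> q2
q2 --2--> q2
q2 --1--> q0
q0 --0--> q2
q2 --0--> q3
q3 --2--> q2
End in state q2, which is not an accepting state.

rejected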